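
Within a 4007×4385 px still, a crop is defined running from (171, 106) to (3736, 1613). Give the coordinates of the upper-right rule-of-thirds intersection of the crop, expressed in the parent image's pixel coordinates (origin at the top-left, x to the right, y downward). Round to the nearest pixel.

Crop width = 3736 − 171 = 3565 px; one third is 1188.33 px.
Crop height = 1613 − 106 = 1507 px; one third is 502.33 px.
The upper-right point is two-thirds across and one-third down within the crop:
x = 171 + 2 × 1188.33 ≈ 2548; y = 106 + 1 × 502.33 ≈ 608.

(2548, 608)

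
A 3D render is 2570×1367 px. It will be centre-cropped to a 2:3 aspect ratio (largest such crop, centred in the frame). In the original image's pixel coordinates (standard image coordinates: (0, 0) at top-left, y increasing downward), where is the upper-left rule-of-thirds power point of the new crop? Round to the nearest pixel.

(1133, 456)

2570/1367 > 2/3, so the 2:3 crop keeps the full height 1367 and trims width to 1367 × 2/3 = 911.33 px.
Left offset = (2570 − 911.33)/2 = 829.33 px; top offset = 0.
Upper-left is one-third across and one-third down within the crop:
x = 829.33 + 1 × 911.33/3 ≈ 1133; y = 0.00 + 1 × 1367.00/3 ≈ 456.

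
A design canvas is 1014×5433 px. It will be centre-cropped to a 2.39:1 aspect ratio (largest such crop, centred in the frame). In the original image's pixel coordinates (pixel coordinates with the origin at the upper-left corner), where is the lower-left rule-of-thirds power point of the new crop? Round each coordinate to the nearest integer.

1014/5433 < 2.39/1, so the 2.39:1 crop keeps the full width 1014 and trims height to 1014 × 1/2.39 = 424.27 px.
Top offset = (5433 − 424.27)/2 = 2504.37 px; left offset = 0.
Lower-left is one-third across and two-thirds down within the crop:
x = 0.00 + 1 × 1014.00/3 ≈ 338; y = 2504.37 + 2 × 424.27/3 ≈ 2787.

x = 338 px, y = 2787 px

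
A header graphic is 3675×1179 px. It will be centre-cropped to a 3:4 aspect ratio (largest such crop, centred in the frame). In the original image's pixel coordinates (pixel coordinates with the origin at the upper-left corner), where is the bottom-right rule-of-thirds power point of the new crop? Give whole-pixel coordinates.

3675/1179 > 3/4, so the 3:4 crop keeps the full height 1179 and trims width to 1179 × 3/4 = 884.25 px.
Left offset = (3675 − 884.25)/2 = 1395.38 px; top offset = 0.
Bottom-right is two-thirds across and two-thirds down within the crop:
x = 1395.38 + 2 × 884.25/3 ≈ 1985; y = 0.00 + 2 × 1179.00/3 ≈ 786.

(1985, 786)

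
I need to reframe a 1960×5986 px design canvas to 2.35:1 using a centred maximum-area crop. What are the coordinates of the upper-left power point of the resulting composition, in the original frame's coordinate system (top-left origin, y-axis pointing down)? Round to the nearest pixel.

(653, 2854)

1960/5986 < 2.35/1, so the 2.35:1 crop keeps the full width 1960 and trims height to 1960 × 1/2.35 = 834.04 px.
Top offset = (5986 − 834.04)/2 = 2575.98 px; left offset = 0.
Upper-left is one-third across and one-third down within the crop:
x = 0.00 + 1 × 1960.00/3 ≈ 653; y = 2575.98 + 1 × 834.04/3 ≈ 2854.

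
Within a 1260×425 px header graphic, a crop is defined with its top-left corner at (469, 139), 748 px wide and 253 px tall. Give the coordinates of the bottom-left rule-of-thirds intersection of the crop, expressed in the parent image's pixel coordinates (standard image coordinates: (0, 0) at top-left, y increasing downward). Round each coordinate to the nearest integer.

One third of the crop width 748 is 249.33 px.
One third of the crop height 253 is 84.33 px.
The bottom-left point is one-third across and two-thirds down within the crop:
x = 469 + 1 × 249.33 ≈ 718; y = 139 + 2 × 84.33 ≈ 308.

(718, 308)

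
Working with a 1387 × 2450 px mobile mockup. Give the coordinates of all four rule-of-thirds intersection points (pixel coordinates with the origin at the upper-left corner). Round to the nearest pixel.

(462, 817), (925, 817), (462, 1633), (925, 1633)

One third of 1387 is 462.33; one third of 2450 is 816.67.
Vertical third lines at x = 462 and x = 925; horizontal third lines at y = 817 and y = 1633.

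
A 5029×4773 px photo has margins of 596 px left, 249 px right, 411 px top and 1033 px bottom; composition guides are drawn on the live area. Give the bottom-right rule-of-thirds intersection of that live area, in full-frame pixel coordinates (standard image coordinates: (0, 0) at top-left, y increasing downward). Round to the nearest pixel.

Content width = 5029 − 596 − 249 = 4184 px; content height = 4773 − 411 − 1033 = 3329 px.
Bottom-right is two-thirds across and two-thirds down within the live area.
x = 596 + 2 × 4184/3 = 596 + 2789.33 ≈ 3385
y = 411 + 2 × 3329/3 = 411 + 2219.33 ≈ 2630

(3385, 2630)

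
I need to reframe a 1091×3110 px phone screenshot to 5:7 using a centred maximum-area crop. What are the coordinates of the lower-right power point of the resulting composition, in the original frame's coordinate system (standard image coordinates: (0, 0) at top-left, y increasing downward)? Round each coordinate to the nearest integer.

1091/3110 < 5/7, so the 5:7 crop keeps the full width 1091 and trims height to 1091 × 7/5 = 1527.40 px.
Top offset = (3110 − 1527.40)/2 = 791.30 px; left offset = 0.
Lower-right is two-thirds across and two-thirds down within the crop:
x = 0.00 + 2 × 1091.00/3 ≈ 727; y = 791.30 + 2 × 1527.40/3 ≈ 1810.

(727, 1810)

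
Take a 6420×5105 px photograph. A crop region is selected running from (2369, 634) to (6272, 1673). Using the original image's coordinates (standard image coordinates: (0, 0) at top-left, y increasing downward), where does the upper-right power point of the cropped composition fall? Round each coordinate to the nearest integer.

Crop width = 6272 − 2369 = 3903 px; one third is 1301.00 px.
Crop height = 1673 − 634 = 1039 px; one third is 346.33 px.
The upper-right point is two-thirds across and one-third down within the crop:
x = 2369 + 2 × 1301.00 ≈ 4971; y = 634 + 1 × 346.33 ≈ 980.

(4971, 980)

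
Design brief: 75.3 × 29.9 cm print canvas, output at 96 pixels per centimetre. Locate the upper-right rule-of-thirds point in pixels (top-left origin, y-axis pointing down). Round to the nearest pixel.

x = 4819 px, y = 957 px

In pixels the canvas is 75.3 × 96 = 7228.8 wide and 29.9 × 96 = 2870.4 tall.
The upper-right point is two-thirds across and one-third down:
x = 2 × 7228.8/3 ≈ 4819; y = 1 × 2870.4/3 ≈ 957.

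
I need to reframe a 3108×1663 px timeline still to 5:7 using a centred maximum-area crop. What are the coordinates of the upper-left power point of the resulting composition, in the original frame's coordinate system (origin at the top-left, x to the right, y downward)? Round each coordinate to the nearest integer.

(1356, 554)

3108/1663 > 5/7, so the 5:7 crop keeps the full height 1663 and trims width to 1663 × 5/7 = 1187.86 px.
Left offset = (3108 − 1187.86)/2 = 960.07 px; top offset = 0.
Upper-left is one-third across and one-third down within the crop:
x = 960.07 + 1 × 1187.86/3 ≈ 1356; y = 0.00 + 1 × 1663.00/3 ≈ 554.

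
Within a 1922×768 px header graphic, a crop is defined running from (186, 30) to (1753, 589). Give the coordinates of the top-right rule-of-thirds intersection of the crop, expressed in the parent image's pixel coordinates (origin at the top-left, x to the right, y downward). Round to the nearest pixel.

Crop width = 1753 − 186 = 1567 px; one third is 522.33 px.
Crop height = 589 − 30 = 559 px; one third is 186.33 px.
The top-right point is two-thirds across and one-third down within the crop:
x = 186 + 2 × 522.33 ≈ 1231; y = 30 + 1 × 186.33 ≈ 216.

(1231, 216)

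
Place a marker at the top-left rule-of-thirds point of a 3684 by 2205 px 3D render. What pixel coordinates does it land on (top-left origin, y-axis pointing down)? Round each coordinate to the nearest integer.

x = 1228 px, y = 735 px

The top-left point sits one-third of the way across and one-third of the way down.
x = 1 × 3684/3 ≈ 1228; y = 1 × 2205/3 ≈ 735.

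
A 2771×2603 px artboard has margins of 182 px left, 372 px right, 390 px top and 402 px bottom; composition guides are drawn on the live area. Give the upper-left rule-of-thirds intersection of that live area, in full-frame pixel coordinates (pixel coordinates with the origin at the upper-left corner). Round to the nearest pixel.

Content width = 2771 − 182 − 372 = 2217 px; content height = 2603 − 390 − 402 = 1811 px.
Upper-left is one-third across and one-third down within the live area.
x = 182 + 1 × 2217/3 = 182 + 739.00 ≈ 921
y = 390 + 1 × 1811/3 = 390 + 603.67 ≈ 994

x = 921 px, y = 994 px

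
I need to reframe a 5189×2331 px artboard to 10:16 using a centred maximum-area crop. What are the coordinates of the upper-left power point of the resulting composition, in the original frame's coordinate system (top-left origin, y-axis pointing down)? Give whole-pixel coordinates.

5189/2331 > 10/16, so the 10:16 crop keeps the full height 2331 and trims width to 2331 × 10/16 = 1456.88 px.
Left offset = (5189 − 1456.88)/2 = 1866.06 px; top offset = 0.
Upper-left is one-third across and one-third down within the crop:
x = 1866.06 + 1 × 1456.88/3 ≈ 2352; y = 0.00 + 1 × 2331.00/3 ≈ 777.

x = 2352 px, y = 777 px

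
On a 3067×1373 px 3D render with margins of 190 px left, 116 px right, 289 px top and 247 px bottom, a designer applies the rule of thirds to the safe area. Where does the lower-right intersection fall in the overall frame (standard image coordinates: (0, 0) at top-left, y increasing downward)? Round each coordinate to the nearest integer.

Content width = 3067 − 190 − 116 = 2761 px; content height = 1373 − 289 − 247 = 837 px.
Lower-right is two-thirds across and two-thirds down within the safe area.
x = 190 + 2 × 2761/3 = 190 + 1840.67 ≈ 2031
y = 289 + 2 × 837/3 = 289 + 558.00 ≈ 847

x = 2031 px, y = 847 px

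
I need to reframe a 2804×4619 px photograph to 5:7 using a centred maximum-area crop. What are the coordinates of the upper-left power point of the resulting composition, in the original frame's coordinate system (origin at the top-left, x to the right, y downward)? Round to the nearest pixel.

2804/4619 < 5/7, so the 5:7 crop keeps the full width 2804 and trims height to 2804 × 7/5 = 3925.60 px.
Top offset = (4619 − 3925.60)/2 = 346.70 px; left offset = 0.
Upper-left is one-third across and one-third down within the crop:
x = 0.00 + 1 × 2804.00/3 ≈ 935; y = 346.70 + 1 × 3925.60/3 ≈ 1655.

x = 935 px, y = 1655 px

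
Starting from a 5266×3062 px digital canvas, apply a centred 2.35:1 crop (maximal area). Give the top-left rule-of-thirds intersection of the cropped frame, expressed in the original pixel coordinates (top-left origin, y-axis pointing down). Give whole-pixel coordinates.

5266/3062 < 2.35/1, so the 2.35:1 crop keeps the full width 5266 and trims height to 5266 × 1/2.35 = 2240.85 px.
Top offset = (3062 − 2240.85)/2 = 410.57 px; left offset = 0.
Top-left is one-third across and one-third down within the crop:
x = 0.00 + 1 × 5266.00/3 ≈ 1755; y = 410.57 + 1 × 2240.85/3 ≈ 1158.

x = 1755 px, y = 1158 px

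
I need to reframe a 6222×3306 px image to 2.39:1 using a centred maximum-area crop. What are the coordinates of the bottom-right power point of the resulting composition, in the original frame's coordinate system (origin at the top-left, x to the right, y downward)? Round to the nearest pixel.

6222/3306 < 2.39/1, so the 2.39:1 crop keeps the full width 6222 and trims height to 6222 × 1/2.39 = 2603.35 px.
Top offset = (3306 − 2603.35)/2 = 351.33 px; left offset = 0.
Bottom-right is two-thirds across and two-thirds down within the crop:
x = 0.00 + 2 × 6222.00/3 ≈ 4148; y = 351.33 + 2 × 2603.35/3 ≈ 2087.

(4148, 2087)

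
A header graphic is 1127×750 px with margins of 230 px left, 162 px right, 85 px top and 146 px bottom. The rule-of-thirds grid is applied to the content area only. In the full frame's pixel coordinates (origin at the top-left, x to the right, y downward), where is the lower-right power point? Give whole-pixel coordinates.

Content width = 1127 − 230 − 162 = 735 px; content height = 750 − 85 − 146 = 519 px.
Lower-right is two-thirds across and two-thirds down within the content area.
x = 230 + 2 × 735/3 = 230 + 490.00 ≈ 720
y = 85 + 2 × 519/3 = 85 + 346.00 ≈ 431

x = 720 px, y = 431 px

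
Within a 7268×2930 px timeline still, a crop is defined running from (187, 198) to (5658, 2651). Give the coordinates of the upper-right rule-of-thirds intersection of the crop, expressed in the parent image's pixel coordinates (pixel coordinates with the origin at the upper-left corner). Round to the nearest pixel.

Crop width = 5658 − 187 = 5471 px; one third is 1823.67 px.
Crop height = 2651 − 198 = 2453 px; one third is 817.67 px.
The upper-right point is two-thirds across and one-third down within the crop:
x = 187 + 2 × 1823.67 ≈ 3834; y = 198 + 1 × 817.67 ≈ 1016.

x = 3834 px, y = 1016 px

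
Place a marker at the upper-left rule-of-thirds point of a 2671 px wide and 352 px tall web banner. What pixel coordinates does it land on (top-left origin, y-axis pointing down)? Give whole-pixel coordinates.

The upper-left point sits one-third of the way across and one-third of the way down.
x = 1 × 2671/3 ≈ 890; y = 1 × 352/3 ≈ 117.

(890, 117)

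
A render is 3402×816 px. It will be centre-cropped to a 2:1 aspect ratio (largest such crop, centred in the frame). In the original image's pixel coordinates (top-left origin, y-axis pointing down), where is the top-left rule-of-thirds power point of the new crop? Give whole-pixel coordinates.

x = 1429 px, y = 272 px

3402/816 > 2/1, so the 2:1 crop keeps the full height 816 and trims width to 816 × 2/1 = 1632.00 px.
Left offset = (3402 − 1632.00)/2 = 885.00 px; top offset = 0.
Top-left is one-third across and one-third down within the crop:
x = 885.00 + 1 × 1632.00/3 ≈ 1429; y = 0.00 + 1 × 816.00/3 ≈ 272.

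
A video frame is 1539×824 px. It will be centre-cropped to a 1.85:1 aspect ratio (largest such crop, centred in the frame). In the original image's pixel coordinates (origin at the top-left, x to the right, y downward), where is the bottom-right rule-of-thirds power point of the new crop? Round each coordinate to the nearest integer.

(1024, 549)

1539/824 > 1.85/1, so the 1.85:1 crop keeps the full height 824 and trims width to 824 × 1.85/1 = 1524.40 px.
Left offset = (1539 − 1524.40)/2 = 7.30 px; top offset = 0.
Bottom-right is two-thirds across and two-thirds down within the crop:
x = 7.30 + 2 × 1524.40/3 ≈ 1024; y = 0.00 + 2 × 824.00/3 ≈ 549.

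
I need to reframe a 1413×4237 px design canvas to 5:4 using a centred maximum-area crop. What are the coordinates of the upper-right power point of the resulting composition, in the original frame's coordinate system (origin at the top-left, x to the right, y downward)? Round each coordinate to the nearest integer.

1413/4237 < 5/4, so the 5:4 crop keeps the full width 1413 and trims height to 1413 × 4/5 = 1130.40 px.
Top offset = (4237 − 1130.40)/2 = 1553.30 px; left offset = 0.
Upper-right is two-thirds across and one-third down within the crop:
x = 0.00 + 2 × 1413.00/3 ≈ 942; y = 1553.30 + 1 × 1130.40/3 ≈ 1930.

x = 942 px, y = 1930 px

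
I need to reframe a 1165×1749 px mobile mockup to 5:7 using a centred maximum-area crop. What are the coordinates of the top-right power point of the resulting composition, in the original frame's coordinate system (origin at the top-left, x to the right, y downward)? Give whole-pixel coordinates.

x = 777 px, y = 603 px

1165/1749 < 5/7, so the 5:7 crop keeps the full width 1165 and trims height to 1165 × 7/5 = 1631.00 px.
Top offset = (1749 − 1631.00)/2 = 59.00 px; left offset = 0.
Top-right is two-thirds across and one-third down within the crop:
x = 0.00 + 2 × 1165.00/3 ≈ 777; y = 59.00 + 1 × 1631.00/3 ≈ 603.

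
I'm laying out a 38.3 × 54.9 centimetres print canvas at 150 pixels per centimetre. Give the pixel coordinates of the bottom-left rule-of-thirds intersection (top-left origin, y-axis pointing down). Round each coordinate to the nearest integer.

In pixels the canvas is 38.3 × 150 = 5745 wide and 54.9 × 150 = 8235 tall.
The bottom-left point is one-third across and two-thirds down:
x = 1 × 5745/3 ≈ 1915; y = 2 × 8235/3 ≈ 5490.

(1915, 5490)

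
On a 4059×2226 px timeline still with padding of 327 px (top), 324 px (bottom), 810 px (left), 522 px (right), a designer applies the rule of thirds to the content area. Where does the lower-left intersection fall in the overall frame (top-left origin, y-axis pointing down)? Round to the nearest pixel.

Content width = 4059 − 810 − 522 = 2727 px; content height = 2226 − 327 − 324 = 1575 px.
Lower-left is one-third across and two-thirds down within the content area.
x = 810 + 1 × 2727/3 = 810 + 909.00 ≈ 1719
y = 327 + 2 × 1575/3 = 327 + 1050.00 ≈ 1377

(1719, 1377)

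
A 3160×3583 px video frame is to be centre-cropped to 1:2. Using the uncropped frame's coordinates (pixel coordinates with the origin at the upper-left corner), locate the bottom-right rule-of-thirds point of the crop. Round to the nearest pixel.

x = 1879 px, y = 2389 px

3160/3583 > 1/2, so the 1:2 crop keeps the full height 3583 and trims width to 3583 × 1/2 = 1791.50 px.
Left offset = (3160 − 1791.50)/2 = 684.25 px; top offset = 0.
Bottom-right is two-thirds across and two-thirds down within the crop:
x = 684.25 + 2 × 1791.50/3 ≈ 1879; y = 0.00 + 2 × 3583.00/3 ≈ 2389.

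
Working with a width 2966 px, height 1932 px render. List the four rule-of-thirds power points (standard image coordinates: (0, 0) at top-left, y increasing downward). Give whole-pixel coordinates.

(989, 644), (1977, 644), (989, 1288), (1977, 1288)

One third of 2966 is 988.67; one third of 1932 is 644.
Vertical third lines at x = 989 and x = 1977; horizontal third lines at y = 644 and y = 1288.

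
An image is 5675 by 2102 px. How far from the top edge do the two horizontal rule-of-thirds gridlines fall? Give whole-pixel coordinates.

y = 701 px and y = 1401 px

2102 / 3 = 700.67, so the horizontal lines sit at one and two thirds of 2102.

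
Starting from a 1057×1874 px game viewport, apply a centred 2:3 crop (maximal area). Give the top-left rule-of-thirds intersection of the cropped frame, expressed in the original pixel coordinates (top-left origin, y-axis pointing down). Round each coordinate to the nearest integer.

(352, 673)

1057/1874 < 2/3, so the 2:3 crop keeps the full width 1057 and trims height to 1057 × 3/2 = 1585.50 px.
Top offset = (1874 − 1585.50)/2 = 144.25 px; left offset = 0.
Top-left is one-third across and one-third down within the crop:
x = 0.00 + 1 × 1057.00/3 ≈ 352; y = 144.25 + 1 × 1585.50/3 ≈ 673.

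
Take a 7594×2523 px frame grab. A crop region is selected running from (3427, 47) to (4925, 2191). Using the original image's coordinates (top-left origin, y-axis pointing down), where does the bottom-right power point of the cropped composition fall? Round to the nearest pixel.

(4426, 1476)

Crop width = 4925 − 3427 = 1498 px; one third is 499.33 px.
Crop height = 2191 − 47 = 2144 px; one third is 714.67 px.
The bottom-right point is two-thirds across and two-thirds down within the crop:
x = 3427 + 2 × 499.33 ≈ 4426; y = 47 + 2 × 714.67 ≈ 1476.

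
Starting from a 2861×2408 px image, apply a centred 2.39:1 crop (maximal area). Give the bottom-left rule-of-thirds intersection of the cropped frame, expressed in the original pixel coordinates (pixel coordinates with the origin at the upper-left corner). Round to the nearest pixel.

2861/2408 < 2.39/1, so the 2.39:1 crop keeps the full width 2861 and trims height to 2861 × 1/2.39 = 1197.07 px.
Top offset = (2408 − 1197.07)/2 = 605.46 px; left offset = 0.
Bottom-left is one-third across and two-thirds down within the crop:
x = 0.00 + 1 × 2861.00/3 ≈ 954; y = 605.46 + 2 × 1197.07/3 ≈ 1404.

x = 954 px, y = 1404 px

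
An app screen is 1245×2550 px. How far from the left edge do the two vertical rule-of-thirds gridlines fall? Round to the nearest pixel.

x = 415 px and x = 830 px

1245 / 3 = 415, so the vertical lines sit at one and two thirds of 1245.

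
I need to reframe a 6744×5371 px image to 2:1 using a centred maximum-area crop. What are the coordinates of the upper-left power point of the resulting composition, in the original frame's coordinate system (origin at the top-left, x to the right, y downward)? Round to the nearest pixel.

6744/5371 < 2/1, so the 2:1 crop keeps the full width 6744 and trims height to 6744 × 1/2 = 3372.00 px.
Top offset = (5371 − 3372.00)/2 = 999.50 px; left offset = 0.
Upper-left is one-third across and one-third down within the crop:
x = 0.00 + 1 × 6744.00/3 ≈ 2248; y = 999.50 + 1 × 3372.00/3 ≈ 2124.

(2248, 2124)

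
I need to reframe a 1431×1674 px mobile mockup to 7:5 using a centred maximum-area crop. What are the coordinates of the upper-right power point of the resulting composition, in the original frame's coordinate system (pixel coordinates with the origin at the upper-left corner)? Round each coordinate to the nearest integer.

1431/1674 < 7/5, so the 7:5 crop keeps the full width 1431 and trims height to 1431 × 5/7 = 1022.14 px.
Top offset = (1674 − 1022.14)/2 = 325.93 px; left offset = 0.
Upper-right is two-thirds across and one-third down within the crop:
x = 0.00 + 2 × 1431.00/3 ≈ 954; y = 325.93 + 1 × 1022.14/3 ≈ 667.

(954, 667)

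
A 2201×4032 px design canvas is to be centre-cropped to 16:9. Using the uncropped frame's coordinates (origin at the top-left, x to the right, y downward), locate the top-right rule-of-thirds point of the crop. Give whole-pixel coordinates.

2201/4032 < 16/9, so the 16:9 crop keeps the full width 2201 and trims height to 2201 × 9/16 = 1238.06 px.
Top offset = (4032 − 1238.06)/2 = 1396.97 px; left offset = 0.
Top-right is two-thirds across and one-third down within the crop:
x = 0.00 + 2 × 2201.00/3 ≈ 1467; y = 1396.97 + 1 × 1238.06/3 ≈ 1810.

(1467, 1810)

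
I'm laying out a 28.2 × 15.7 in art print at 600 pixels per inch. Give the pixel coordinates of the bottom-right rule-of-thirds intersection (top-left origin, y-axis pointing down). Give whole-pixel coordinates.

In pixels the canvas is 28.2 × 600 = 16920 wide and 15.7 × 600 = 9420 tall.
The bottom-right point is two-thirds across and two-thirds down:
x = 2 × 16920/3 ≈ 11280; y = 2 × 9420/3 ≈ 6280.

(11280, 6280)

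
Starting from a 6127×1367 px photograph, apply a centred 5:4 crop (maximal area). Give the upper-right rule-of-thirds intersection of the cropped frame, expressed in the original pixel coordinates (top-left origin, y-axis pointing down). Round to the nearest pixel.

6127/1367 > 5/4, so the 5:4 crop keeps the full height 1367 and trims width to 1367 × 5/4 = 1708.75 px.
Left offset = (6127 − 1708.75)/2 = 2209.12 px; top offset = 0.
Upper-right is two-thirds across and one-third down within the crop:
x = 2209.12 + 2 × 1708.75/3 ≈ 3348; y = 0.00 + 1 × 1367.00/3 ≈ 456.

x = 3348 px, y = 456 px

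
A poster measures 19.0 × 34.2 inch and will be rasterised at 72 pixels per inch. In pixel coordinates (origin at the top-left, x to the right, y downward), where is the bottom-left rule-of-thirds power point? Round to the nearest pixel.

(456, 1642)

In pixels the canvas is 19.0 × 72 = 1368 wide and 34.2 × 72 = 2462.4 tall.
The bottom-left point is one-third across and two-thirds down:
x = 1 × 1368/3 ≈ 456; y = 2 × 2462.4/3 ≈ 1642.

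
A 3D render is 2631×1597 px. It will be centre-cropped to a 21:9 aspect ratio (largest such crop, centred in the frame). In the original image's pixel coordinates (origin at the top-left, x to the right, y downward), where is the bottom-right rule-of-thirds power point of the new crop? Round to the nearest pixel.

2631/1597 < 21/9, so the 21:9 crop keeps the full width 2631 and trims height to 2631 × 9/21 = 1127.57 px.
Top offset = (1597 − 1127.57)/2 = 234.71 px; left offset = 0.
Bottom-right is two-thirds across and two-thirds down within the crop:
x = 0.00 + 2 × 2631.00/3 ≈ 1754; y = 234.71 + 2 × 1127.57/3 ≈ 986.

x = 1754 px, y = 986 px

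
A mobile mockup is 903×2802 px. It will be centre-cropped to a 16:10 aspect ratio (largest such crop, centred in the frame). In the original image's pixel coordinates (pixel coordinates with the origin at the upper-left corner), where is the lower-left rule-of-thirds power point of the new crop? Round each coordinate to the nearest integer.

903/2802 < 16/10, so the 16:10 crop keeps the full width 903 and trims height to 903 × 10/16 = 564.38 px.
Top offset = (2802 − 564.38)/2 = 1118.81 px; left offset = 0.
Lower-left is one-third across and two-thirds down within the crop:
x = 0.00 + 1 × 903.00/3 ≈ 301; y = 1118.81 + 2 × 564.38/3 ≈ 1495.

x = 301 px, y = 1495 px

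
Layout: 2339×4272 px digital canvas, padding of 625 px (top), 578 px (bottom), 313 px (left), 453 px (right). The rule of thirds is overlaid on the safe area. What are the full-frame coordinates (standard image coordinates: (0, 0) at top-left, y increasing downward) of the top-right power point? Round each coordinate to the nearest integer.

Content width = 2339 − 313 − 453 = 1573 px; content height = 4272 − 625 − 578 = 3069 px.
Top-right is two-thirds across and one-third down within the safe area.
x = 313 + 2 × 1573/3 = 313 + 1048.67 ≈ 1362
y = 625 + 1 × 3069/3 = 625 + 1023.00 ≈ 1648

x = 1362 px, y = 1648 px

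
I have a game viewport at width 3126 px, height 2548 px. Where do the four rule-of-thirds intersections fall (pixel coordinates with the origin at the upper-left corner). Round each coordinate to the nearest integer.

(1042, 849), (2084, 849), (1042, 1699), (2084, 1699)

One third of 3126 is 1042; one third of 2548 is 849.33.
Vertical third lines at x = 1042 and x = 2084; horizontal third lines at y = 849 and y = 1699.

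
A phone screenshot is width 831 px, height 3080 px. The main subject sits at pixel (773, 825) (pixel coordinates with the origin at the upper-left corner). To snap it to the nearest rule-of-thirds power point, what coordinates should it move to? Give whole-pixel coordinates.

(554, 1027)

Third lines: x ∈ {277, 554}, y ∈ {1027, 2053}.
773 is closer to x = 554; 825 is closer to y = 1027.
So the nearest intersection is the upper-right power point.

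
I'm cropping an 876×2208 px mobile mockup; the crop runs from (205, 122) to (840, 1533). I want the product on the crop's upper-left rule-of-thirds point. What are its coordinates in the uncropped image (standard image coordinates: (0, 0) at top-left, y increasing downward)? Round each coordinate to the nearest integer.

Crop width = 840 − 205 = 635 px; one third is 211.67 px.
Crop height = 1533 − 122 = 1411 px; one third is 470.33 px.
The upper-left point is one-third across and one-third down within the crop:
x = 205 + 1 × 211.67 ≈ 417; y = 122 + 1 × 470.33 ≈ 592.

x = 417 px, y = 592 px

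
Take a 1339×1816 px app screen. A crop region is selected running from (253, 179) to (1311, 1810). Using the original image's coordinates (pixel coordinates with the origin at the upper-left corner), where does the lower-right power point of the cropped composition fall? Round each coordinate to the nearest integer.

x = 958 px, y = 1266 px

Crop width = 1311 − 253 = 1058 px; one third is 352.67 px.
Crop height = 1810 − 179 = 1631 px; one third is 543.67 px.
The lower-right point is two-thirds across and two-thirds down within the crop:
x = 253 + 2 × 352.67 ≈ 958; y = 179 + 2 × 543.67 ≈ 1266.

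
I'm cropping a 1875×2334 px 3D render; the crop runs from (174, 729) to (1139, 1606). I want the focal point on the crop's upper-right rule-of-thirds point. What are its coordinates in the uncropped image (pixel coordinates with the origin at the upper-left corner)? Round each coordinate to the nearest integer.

Crop width = 1139 − 174 = 965 px; one third is 321.67 px.
Crop height = 1606 − 729 = 877 px; one third is 292.33 px.
The upper-right point is two-thirds across and one-third down within the crop:
x = 174 + 2 × 321.67 ≈ 817; y = 729 + 1 × 292.33 ≈ 1021.

(817, 1021)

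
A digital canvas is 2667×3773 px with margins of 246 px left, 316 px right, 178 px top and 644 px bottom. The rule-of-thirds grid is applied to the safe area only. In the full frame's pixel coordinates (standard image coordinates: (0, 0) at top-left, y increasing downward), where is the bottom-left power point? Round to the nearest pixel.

(948, 2145)

Content width = 2667 − 246 − 316 = 2105 px; content height = 3773 − 178 − 644 = 2951 px.
Bottom-left is one-third across and two-thirds down within the safe area.
x = 246 + 1 × 2105/3 = 246 + 701.67 ≈ 948
y = 178 + 2 × 2951/3 = 178 + 1967.33 ≈ 2145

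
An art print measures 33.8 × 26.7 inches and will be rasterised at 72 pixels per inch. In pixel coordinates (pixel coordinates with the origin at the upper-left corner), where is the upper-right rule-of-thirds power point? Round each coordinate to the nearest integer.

In pixels the canvas is 33.8 × 72 = 2433.6 wide and 26.7 × 72 = 1922.4 tall.
The upper-right point is two-thirds across and one-third down:
x = 2 × 2433.6/3 ≈ 1622; y = 1 × 1922.4/3 ≈ 641.

x = 1622 px, y = 641 px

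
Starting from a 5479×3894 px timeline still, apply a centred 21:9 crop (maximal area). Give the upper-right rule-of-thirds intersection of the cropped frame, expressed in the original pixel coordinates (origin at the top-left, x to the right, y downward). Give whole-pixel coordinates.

x = 3653 px, y = 1556 px

5479/3894 < 21/9, so the 21:9 crop keeps the full width 5479 and trims height to 5479 × 9/21 = 2348.14 px.
Top offset = (3894 − 2348.14)/2 = 772.93 px; left offset = 0.
Upper-right is two-thirds across and one-third down within the crop:
x = 0.00 + 2 × 5479.00/3 ≈ 3653; y = 772.93 + 1 × 2348.14/3 ≈ 1556.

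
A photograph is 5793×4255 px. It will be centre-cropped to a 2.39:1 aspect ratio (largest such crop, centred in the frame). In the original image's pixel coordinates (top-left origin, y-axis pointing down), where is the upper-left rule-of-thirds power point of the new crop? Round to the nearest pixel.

5793/4255 < 2.39/1, so the 2.39:1 crop keeps the full width 5793 and trims height to 5793 × 1/2.39 = 2423.85 px.
Top offset = (4255 − 2423.85)/2 = 915.58 px; left offset = 0.
Upper-left is one-third across and one-third down within the crop:
x = 0.00 + 1 × 5793.00/3 ≈ 1931; y = 915.58 + 1 × 2423.85/3 ≈ 1724.

x = 1931 px, y = 1724 px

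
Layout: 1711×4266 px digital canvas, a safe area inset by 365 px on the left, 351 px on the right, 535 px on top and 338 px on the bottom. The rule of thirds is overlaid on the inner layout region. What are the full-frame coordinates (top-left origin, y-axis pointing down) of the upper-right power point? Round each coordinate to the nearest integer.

(1028, 1666)

Content width = 1711 − 365 − 351 = 995 px; content height = 4266 − 535 − 338 = 3393 px.
Upper-right is two-thirds across and one-third down within the inner layout region.
x = 365 + 2 × 995/3 = 365 + 663.33 ≈ 1028
y = 535 + 1 × 3393/3 = 535 + 1131.00 ≈ 1666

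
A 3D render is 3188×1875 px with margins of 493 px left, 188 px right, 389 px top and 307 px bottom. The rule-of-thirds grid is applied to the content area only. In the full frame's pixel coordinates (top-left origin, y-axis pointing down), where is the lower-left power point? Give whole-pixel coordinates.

Content width = 3188 − 493 − 188 = 2507 px; content height = 1875 − 389 − 307 = 1179 px.
Lower-left is one-third across and two-thirds down within the content area.
x = 493 + 1 × 2507/3 = 493 + 835.67 ≈ 1329
y = 389 + 2 × 1179/3 = 389 + 786.00 ≈ 1175

(1329, 1175)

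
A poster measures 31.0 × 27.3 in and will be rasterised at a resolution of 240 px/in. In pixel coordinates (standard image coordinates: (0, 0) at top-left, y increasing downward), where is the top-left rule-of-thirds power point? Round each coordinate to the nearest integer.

In pixels the canvas is 31.0 × 240 = 7440 wide and 27.3 × 240 = 6552 tall.
The top-left point is one-third across and one-third down:
x = 1 × 7440/3 ≈ 2480; y = 1 × 6552/3 ≈ 2184.

(2480, 2184)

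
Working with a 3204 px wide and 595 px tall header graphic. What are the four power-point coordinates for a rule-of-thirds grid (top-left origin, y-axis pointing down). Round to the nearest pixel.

(1068, 198), (2136, 198), (1068, 397), (2136, 397)

One third of 3204 is 1068; one third of 595 is 198.33.
Vertical third lines at x = 1068 and x = 2136; horizontal third lines at y = 198 and y = 397.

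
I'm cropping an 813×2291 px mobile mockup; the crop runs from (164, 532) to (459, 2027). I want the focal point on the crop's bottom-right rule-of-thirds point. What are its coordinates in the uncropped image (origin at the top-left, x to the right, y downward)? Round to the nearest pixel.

(361, 1529)

Crop width = 459 − 164 = 295 px; one third is 98.33 px.
Crop height = 2027 − 532 = 1495 px; one third is 498.33 px.
The bottom-right point is two-thirds across and two-thirds down within the crop:
x = 164 + 2 × 98.33 ≈ 361; y = 532 + 2 × 498.33 ≈ 1529.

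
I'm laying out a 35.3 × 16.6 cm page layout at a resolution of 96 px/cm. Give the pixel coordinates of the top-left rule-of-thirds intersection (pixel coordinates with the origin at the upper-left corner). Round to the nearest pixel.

(1130, 531)

In pixels the canvas is 35.3 × 96 = 3388.8 wide and 16.6 × 96 = 1593.6 tall.
The top-left point is one-third across and one-third down:
x = 1 × 3388.8/3 ≈ 1130; y = 1 × 1593.6/3 ≈ 531.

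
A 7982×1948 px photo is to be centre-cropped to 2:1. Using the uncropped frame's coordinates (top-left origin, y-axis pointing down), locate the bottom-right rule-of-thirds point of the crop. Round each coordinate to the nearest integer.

7982/1948 > 2/1, so the 2:1 crop keeps the full height 1948 and trims width to 1948 × 2/1 = 3896.00 px.
Left offset = (7982 − 3896.00)/2 = 2043.00 px; top offset = 0.
Bottom-right is two-thirds across and two-thirds down within the crop:
x = 2043.00 + 2 × 3896.00/3 ≈ 4640; y = 0.00 + 2 × 1948.00/3 ≈ 1299.

x = 4640 px, y = 1299 px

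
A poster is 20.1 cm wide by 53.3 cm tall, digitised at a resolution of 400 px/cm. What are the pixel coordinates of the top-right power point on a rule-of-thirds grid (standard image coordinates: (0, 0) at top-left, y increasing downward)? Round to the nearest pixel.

x = 5360 px, y = 7107 px

In pixels the canvas is 20.1 × 400 = 8040 wide and 53.3 × 400 = 21320 tall.
The top-right point is two-thirds across and one-third down:
x = 2 × 8040/3 ≈ 5360; y = 1 × 21320/3 ≈ 7107.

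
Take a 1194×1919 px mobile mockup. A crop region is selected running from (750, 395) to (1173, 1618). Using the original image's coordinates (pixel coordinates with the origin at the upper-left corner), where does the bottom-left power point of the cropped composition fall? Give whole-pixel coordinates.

Crop width = 1173 − 750 = 423 px; one third is 141.00 px.
Crop height = 1618 − 395 = 1223 px; one third is 407.67 px.
The bottom-left point is one-third across and two-thirds down within the crop:
x = 750 + 1 × 141.00 ≈ 891; y = 395 + 2 × 407.67 ≈ 1210.

(891, 1210)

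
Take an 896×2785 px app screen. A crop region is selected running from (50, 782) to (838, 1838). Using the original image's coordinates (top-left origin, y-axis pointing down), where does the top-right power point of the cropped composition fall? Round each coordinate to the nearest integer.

x = 575 px, y = 1134 px

Crop width = 838 − 50 = 788 px; one third is 262.67 px.
Crop height = 1838 − 782 = 1056 px; one third is 352.00 px.
The top-right point is two-thirds across and one-third down within the crop:
x = 50 + 2 × 262.67 ≈ 575; y = 782 + 1 × 352.00 ≈ 1134.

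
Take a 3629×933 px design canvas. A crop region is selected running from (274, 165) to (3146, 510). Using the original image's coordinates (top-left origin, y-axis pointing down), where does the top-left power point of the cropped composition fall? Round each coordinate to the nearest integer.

x = 1231 px, y = 280 px

Crop width = 3146 − 274 = 2872 px; one third is 957.33 px.
Crop height = 510 − 165 = 345 px; one third is 115.00 px.
The top-left point is one-third across and one-third down within the crop:
x = 274 + 1 × 957.33 ≈ 1231; y = 165 + 1 × 115.00 ≈ 280.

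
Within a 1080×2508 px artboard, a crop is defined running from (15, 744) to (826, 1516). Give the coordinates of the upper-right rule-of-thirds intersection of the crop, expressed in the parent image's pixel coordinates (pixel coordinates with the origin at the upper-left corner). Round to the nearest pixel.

Crop width = 826 − 15 = 811 px; one third is 270.33 px.
Crop height = 1516 − 744 = 772 px; one third is 257.33 px.
The upper-right point is two-thirds across and one-third down within the crop:
x = 15 + 2 × 270.33 ≈ 556; y = 744 + 1 × 257.33 ≈ 1001.

x = 556 px, y = 1001 px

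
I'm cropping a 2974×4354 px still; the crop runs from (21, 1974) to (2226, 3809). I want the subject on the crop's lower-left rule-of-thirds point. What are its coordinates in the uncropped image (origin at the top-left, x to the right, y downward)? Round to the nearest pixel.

Crop width = 2226 − 21 = 2205 px; one third is 735.00 px.
Crop height = 3809 − 1974 = 1835 px; one third is 611.67 px.
The lower-left point is one-third across and two-thirds down within the crop:
x = 21 + 1 × 735.00 ≈ 756; y = 1974 + 2 × 611.67 ≈ 3197.

x = 756 px, y = 3197 px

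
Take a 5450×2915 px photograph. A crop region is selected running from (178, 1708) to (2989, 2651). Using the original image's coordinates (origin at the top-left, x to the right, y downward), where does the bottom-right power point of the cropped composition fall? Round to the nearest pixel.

Crop width = 2989 − 178 = 2811 px; one third is 937.00 px.
Crop height = 2651 − 1708 = 943 px; one third is 314.33 px.
The bottom-right point is two-thirds across and two-thirds down within the crop:
x = 178 + 2 × 937.00 ≈ 2052; y = 1708 + 2 × 314.33 ≈ 2337.

x = 2052 px, y = 2337 px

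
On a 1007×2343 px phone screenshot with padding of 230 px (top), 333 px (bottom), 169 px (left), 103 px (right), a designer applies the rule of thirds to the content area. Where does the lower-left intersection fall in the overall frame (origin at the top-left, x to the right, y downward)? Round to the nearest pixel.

Content width = 1007 − 169 − 103 = 735 px; content height = 2343 − 230 − 333 = 1780 px.
Lower-left is one-third across and two-thirds down within the content area.
x = 169 + 1 × 735/3 = 169 + 245.00 ≈ 414
y = 230 + 2 × 1780/3 = 230 + 1186.67 ≈ 1417

x = 414 px, y = 1417 px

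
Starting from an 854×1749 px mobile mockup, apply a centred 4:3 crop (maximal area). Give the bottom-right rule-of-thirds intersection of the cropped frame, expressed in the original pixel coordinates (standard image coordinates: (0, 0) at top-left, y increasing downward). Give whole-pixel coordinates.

854/1749 < 4/3, so the 4:3 crop keeps the full width 854 and trims height to 854 × 3/4 = 640.50 px.
Top offset = (1749 − 640.50)/2 = 554.25 px; left offset = 0.
Bottom-right is two-thirds across and two-thirds down within the crop:
x = 0.00 + 2 × 854.00/3 ≈ 569; y = 554.25 + 2 × 640.50/3 ≈ 981.

(569, 981)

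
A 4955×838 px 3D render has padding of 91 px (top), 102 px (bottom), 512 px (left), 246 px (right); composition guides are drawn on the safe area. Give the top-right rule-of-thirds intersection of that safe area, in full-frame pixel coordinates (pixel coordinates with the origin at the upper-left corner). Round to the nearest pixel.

x = 3310 px, y = 306 px

Content width = 4955 − 512 − 246 = 4197 px; content height = 838 − 91 − 102 = 645 px.
Top-right is two-thirds across and one-third down within the safe area.
x = 512 + 2 × 4197/3 = 512 + 2798.00 ≈ 3310
y = 91 + 1 × 645/3 = 91 + 215.00 ≈ 306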